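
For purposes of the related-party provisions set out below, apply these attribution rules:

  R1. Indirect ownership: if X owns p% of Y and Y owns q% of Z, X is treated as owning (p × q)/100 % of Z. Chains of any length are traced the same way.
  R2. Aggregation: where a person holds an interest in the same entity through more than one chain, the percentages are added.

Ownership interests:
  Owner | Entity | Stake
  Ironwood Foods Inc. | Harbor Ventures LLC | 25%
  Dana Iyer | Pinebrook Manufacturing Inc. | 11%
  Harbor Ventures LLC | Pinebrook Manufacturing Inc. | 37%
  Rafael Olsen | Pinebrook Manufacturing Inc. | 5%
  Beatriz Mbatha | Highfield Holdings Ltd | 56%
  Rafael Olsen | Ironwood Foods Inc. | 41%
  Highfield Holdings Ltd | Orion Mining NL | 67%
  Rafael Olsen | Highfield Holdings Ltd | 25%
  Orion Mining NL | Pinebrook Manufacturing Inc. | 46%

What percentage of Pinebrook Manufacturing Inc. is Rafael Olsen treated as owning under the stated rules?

Chain via Ironwood Foods Inc. → Harbor Ventures LLC (R1): 41% × 25% × 37% = 3.7925% of Pinebrook Manufacturing Inc.
Chain via Highfield Holdings Ltd → Orion Mining NL (R1): 25% × 67% × 46% = 7.705% of Pinebrook Manufacturing Inc.
Direct interest in Pinebrook Manufacturing Inc: 5%.
Aggregating (R2): 3.7925% + 7.705% + 5% = 16.4975%.

16.4975%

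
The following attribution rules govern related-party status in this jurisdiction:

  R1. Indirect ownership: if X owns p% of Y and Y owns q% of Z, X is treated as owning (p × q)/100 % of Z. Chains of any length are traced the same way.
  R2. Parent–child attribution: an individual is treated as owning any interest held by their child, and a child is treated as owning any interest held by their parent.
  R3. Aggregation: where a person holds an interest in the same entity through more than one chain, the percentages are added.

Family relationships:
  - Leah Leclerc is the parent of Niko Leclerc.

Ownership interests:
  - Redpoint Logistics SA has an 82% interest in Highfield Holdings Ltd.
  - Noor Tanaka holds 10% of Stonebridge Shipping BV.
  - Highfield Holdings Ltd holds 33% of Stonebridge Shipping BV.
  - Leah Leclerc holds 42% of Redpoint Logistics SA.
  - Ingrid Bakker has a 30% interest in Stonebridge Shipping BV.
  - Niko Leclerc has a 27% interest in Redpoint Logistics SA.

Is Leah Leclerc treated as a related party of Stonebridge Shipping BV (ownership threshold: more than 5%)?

By parent–child attribution (R2), Leah Leclerc is treated as also owning Niko Leclerc's interest in Redpoint Logistics SA, giving 42% + 27% = 69%.
Chain via Redpoint Logistics SA → Highfield Holdings Ltd (R1): 69% × 82% × 33% = 18.6714% of Stonebridge Shipping BV.
18.6714% exceeds the 5% threshold, so Leah is a related party to Stonebridge Shipping BV.

Yes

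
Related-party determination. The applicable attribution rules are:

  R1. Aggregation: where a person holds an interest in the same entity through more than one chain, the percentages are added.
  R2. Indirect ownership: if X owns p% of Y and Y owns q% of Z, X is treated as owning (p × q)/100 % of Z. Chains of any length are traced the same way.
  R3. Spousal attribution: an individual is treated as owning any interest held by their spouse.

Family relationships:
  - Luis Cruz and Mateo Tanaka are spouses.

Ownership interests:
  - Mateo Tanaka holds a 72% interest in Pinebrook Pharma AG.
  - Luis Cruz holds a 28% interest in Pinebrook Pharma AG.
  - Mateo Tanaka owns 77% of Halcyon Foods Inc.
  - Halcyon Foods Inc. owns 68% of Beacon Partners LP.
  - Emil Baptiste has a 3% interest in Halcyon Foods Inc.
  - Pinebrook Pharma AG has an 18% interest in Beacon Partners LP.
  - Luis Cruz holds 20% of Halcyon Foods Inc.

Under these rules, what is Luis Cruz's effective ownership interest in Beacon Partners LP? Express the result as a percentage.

83.96%

By spousal attribution (R3), Luis Cruz is treated as also owning Mateo Tanaka's interest in Halcyon Foods Inc, giving 20% + 77% = 97%.
By spousal attribution (R3), Luis Cruz is treated as also owning Mateo Tanaka's interest in Pinebrook Pharma AG, giving 28% + 72% = 100%.
Chain via Halcyon Foods Inc. (R2): 97% × 68% = 65.96% of Beacon Partners LP.
Chain via Pinebrook Pharma AG (R2): 100% × 18% = 18% of Beacon Partners LP.
Aggregating (R1): 65.96% + 18% = 83.96%.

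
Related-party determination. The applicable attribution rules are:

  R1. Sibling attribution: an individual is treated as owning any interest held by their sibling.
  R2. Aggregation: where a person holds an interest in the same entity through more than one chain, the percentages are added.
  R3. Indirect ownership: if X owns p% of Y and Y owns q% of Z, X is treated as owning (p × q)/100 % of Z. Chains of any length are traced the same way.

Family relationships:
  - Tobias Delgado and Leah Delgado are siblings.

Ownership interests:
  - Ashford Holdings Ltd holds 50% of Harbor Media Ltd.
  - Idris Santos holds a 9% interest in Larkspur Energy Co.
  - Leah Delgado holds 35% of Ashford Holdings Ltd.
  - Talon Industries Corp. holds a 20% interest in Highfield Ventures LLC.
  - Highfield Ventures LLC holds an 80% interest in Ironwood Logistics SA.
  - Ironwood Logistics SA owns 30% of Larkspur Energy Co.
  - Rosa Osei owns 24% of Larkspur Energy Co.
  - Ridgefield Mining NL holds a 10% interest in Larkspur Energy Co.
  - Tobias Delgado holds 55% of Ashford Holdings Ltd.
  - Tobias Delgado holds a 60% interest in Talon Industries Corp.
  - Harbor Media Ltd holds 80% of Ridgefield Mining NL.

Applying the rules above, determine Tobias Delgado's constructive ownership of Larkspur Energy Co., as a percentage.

6.48%

By sibling attribution (R1), Tobias Delgado is treated as also owning Leah Delgado's interest in Ashford Holdings Ltd, giving 55% + 35% = 90%.
Chain via Ashford Holdings Ltd → Harbor Media Ltd → Ridgefield Mining NL (R3): 90% × 50% × 80% × 10% = 3.6% of Larkspur Energy Co.
Chain via Talon Industries Corp. → Highfield Ventures LLC → Ironwood Logistics SA (R3): 60% × 20% × 80% × 30% = 2.88% of Larkspur Energy Co.
Aggregating (R2): 3.6% + 2.88% = 6.48%.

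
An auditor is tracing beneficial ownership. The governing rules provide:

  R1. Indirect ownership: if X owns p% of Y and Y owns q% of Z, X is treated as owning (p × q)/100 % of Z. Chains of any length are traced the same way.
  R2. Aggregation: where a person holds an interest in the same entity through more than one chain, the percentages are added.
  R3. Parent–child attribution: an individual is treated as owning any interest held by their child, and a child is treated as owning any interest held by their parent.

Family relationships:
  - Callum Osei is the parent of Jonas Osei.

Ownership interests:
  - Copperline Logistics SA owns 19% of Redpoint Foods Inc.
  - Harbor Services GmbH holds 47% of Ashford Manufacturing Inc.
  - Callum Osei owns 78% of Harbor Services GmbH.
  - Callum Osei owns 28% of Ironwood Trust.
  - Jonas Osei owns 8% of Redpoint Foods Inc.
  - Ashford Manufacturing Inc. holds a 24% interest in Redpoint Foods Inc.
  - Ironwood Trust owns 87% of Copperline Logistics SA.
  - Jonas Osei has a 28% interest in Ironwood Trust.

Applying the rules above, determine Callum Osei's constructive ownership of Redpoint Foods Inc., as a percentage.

26.0552%

By parent–child attribution (R3), Callum Osei is treated as also owning Jonas Osei's interest in Ironwood Trust, giving 28% + 28% = 56%.
By parent–child attribution (R3), Callum Osei is treated as owning Jonas Osei's 8% interest in Redpoint Foods Inc.
Chain via Harbor Services GmbH → Ashford Manufacturing Inc. (R1): 78% × 47% × 24% = 8.7984% of Redpoint Foods Inc.
Chain via Ironwood Trust → Copperline Logistics SA (R1): 56% × 87% × 19% = 9.2568% of Redpoint Foods Inc.
Direct interest in Redpoint Foods Inc: 8%.
Aggregating (R2): 8.7984% + 9.2568% + 8% = 26.0552%.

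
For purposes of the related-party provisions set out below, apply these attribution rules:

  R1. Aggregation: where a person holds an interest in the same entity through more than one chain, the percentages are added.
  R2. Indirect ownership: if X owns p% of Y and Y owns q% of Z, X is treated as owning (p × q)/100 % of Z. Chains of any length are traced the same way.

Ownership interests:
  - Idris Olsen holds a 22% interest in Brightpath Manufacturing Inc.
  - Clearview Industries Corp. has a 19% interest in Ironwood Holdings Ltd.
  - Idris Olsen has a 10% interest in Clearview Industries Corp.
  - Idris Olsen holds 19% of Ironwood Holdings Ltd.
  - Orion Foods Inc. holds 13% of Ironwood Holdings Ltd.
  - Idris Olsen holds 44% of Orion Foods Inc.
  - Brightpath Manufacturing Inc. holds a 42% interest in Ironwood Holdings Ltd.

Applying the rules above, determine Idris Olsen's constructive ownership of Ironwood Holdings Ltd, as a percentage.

35.86%

Chain via Orion Foods Inc. (R2): 44% × 13% = 5.72% of Ironwood Holdings Ltd.
Chain via Clearview Industries Corp. (R2): 10% × 19% = 1.9% of Ironwood Holdings Ltd.
Chain via Brightpath Manufacturing Inc. (R2): 22% × 42% = 9.24% of Ironwood Holdings Ltd.
Direct interest in Ironwood Holdings Ltd: 19%.
Aggregating (R1): 5.72% + 1.9% + 9.24% + 19% = 35.86%.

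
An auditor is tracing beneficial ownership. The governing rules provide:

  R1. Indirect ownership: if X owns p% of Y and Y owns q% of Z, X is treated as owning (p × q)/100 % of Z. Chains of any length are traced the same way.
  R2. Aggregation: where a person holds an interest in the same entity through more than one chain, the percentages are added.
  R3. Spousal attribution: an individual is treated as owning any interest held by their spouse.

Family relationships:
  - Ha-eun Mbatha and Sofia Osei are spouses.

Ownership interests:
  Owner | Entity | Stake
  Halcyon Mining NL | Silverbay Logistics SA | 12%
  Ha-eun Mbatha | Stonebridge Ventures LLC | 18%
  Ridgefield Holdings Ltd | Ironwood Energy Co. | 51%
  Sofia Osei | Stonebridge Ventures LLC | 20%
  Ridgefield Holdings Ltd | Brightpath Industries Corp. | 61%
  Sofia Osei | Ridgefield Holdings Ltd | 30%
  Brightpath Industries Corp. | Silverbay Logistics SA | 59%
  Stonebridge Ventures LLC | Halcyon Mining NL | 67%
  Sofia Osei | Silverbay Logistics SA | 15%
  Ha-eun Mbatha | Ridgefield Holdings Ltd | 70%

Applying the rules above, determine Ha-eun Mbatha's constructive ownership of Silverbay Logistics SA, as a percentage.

By spousal attribution (R3), Ha-eun Mbatha is treated as also owning Sofia Osei's interest in Stonebridge Ventures LLC, giving 18% + 20% = 38%.
By spousal attribution (R3), Ha-eun Mbatha is treated as also owning Sofia Osei's interest in Ridgefield Holdings Ltd, giving 70% + 30% = 100%.
By spousal attribution (R3), Ha-eun Mbatha is treated as owning Sofia Osei's 15% interest in Silverbay Logistics SA.
Chain via Stonebridge Ventures LLC → Halcyon Mining NL (R1): 38% × 67% × 12% = 3.0552% of Silverbay Logistics SA.
Chain via Ridgefield Holdings Ltd → Brightpath Industries Corp. (R1): 100% × 61% × 59% = 35.99% of Silverbay Logistics SA.
Direct interest in Silverbay Logistics SA: 15%.
Aggregating (R2): 3.0552% + 35.99% + 15% = 54.0452%.

54.0452%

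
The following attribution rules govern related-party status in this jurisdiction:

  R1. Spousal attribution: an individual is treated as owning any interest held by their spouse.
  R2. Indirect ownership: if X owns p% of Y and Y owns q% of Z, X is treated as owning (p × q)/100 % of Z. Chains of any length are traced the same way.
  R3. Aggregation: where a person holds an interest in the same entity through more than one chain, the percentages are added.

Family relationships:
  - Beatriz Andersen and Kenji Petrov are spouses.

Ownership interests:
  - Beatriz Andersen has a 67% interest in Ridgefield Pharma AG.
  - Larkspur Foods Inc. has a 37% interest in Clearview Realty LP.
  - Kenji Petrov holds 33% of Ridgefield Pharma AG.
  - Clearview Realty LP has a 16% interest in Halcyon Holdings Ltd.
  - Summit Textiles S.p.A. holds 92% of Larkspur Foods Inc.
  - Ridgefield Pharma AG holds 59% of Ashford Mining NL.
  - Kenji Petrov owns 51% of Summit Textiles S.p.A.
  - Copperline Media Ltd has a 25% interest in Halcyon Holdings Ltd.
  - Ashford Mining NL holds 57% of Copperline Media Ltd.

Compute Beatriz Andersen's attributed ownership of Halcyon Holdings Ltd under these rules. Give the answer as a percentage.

11.185164%

By spousal attribution (R1), Beatriz Andersen is treated as also owning Kenji Petrov's interest in Ridgefield Pharma AG, giving 67% + 33% = 100%.
By spousal attribution (R1), Beatriz Andersen is treated as owning Kenji Petrov's 51% interest in Summit Textiles S.p.A.
Chain via Ridgefield Pharma AG → Ashford Mining NL → Copperline Media Ltd (R2): 100% × 59% × 57% × 25% = 8.4075% of Halcyon Holdings Ltd.
Chain via Summit Textiles S.p.A. → Larkspur Foods Inc. → Clearview Realty LP (R2): 51% × 92% × 37% × 16% = 2.777664% of Halcyon Holdings Ltd.
Aggregating (R3): 8.4075% + 2.777664% = 11.185164%.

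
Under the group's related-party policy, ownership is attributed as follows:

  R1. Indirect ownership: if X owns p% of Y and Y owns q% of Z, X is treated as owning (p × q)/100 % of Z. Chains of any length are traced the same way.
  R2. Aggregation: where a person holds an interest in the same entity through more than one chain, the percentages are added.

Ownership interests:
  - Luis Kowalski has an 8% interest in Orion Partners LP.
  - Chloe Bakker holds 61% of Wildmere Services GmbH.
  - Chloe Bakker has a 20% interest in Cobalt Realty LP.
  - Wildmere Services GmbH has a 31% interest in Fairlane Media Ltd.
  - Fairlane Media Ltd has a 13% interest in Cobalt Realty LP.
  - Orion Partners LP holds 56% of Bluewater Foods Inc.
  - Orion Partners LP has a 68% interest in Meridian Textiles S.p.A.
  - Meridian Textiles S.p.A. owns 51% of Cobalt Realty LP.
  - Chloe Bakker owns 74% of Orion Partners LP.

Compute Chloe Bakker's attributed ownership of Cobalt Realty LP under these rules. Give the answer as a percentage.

48.1215%

Chain via Wildmere Services GmbH → Fairlane Media Ltd (R1): 61% × 31% × 13% = 2.4583% of Cobalt Realty LP.
Chain via Orion Partners LP → Meridian Textiles S.p.A. (R1): 74% × 68% × 51% = 25.6632% of Cobalt Realty LP.
Direct interest in Cobalt Realty LP: 20%.
Aggregating (R2): 2.4583% + 25.6632% + 20% = 48.1215%.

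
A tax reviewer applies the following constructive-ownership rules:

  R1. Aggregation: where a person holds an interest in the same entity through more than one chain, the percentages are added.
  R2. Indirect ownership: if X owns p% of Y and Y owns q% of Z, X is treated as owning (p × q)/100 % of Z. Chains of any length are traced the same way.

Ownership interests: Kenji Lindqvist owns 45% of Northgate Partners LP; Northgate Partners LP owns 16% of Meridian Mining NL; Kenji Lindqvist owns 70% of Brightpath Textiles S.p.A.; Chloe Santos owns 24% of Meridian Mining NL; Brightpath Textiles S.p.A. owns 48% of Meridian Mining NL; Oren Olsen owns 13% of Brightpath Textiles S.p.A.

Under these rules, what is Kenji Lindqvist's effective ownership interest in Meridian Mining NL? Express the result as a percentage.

40.8%

Chain via Brightpath Textiles S.p.A. (R2): 70% × 48% = 33.6% of Meridian Mining NL.
Chain via Northgate Partners LP (R2): 45% × 16% = 7.2% of Meridian Mining NL.
Aggregating (R1): 33.6% + 7.2% = 40.8%.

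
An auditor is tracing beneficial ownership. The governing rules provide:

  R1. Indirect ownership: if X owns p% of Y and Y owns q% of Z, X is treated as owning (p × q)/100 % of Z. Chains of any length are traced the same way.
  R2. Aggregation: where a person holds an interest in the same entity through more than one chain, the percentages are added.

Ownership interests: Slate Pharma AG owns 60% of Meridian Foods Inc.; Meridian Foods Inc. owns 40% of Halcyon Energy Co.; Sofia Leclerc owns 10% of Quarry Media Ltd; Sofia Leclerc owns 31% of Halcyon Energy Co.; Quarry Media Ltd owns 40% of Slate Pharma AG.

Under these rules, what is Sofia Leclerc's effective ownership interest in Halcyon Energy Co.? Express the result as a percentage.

31.96%

Chain via Quarry Media Ltd → Slate Pharma AG → Meridian Foods Inc. (R1): 10% × 40% × 60% × 40% = 0.96% of Halcyon Energy Co.
Direct interest in Halcyon Energy Co: 31%.
Aggregating (R2): 0.96% + 31% = 31.96%.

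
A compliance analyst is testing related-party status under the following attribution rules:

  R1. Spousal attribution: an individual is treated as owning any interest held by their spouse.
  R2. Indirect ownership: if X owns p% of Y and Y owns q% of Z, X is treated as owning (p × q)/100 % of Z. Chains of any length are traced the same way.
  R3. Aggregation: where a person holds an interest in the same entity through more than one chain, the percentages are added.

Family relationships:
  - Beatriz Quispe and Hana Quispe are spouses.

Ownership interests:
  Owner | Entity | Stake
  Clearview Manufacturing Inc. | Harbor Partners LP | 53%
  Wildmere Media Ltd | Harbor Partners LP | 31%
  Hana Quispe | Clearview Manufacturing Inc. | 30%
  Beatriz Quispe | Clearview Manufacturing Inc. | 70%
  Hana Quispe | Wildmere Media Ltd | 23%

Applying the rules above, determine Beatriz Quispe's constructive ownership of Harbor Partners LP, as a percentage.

60.13%

By spousal attribution (R1), Beatriz Quispe is treated as also owning Hana Quispe's interest in Clearview Manufacturing Inc, giving 70% + 30% = 100%.
By spousal attribution (R1), Beatriz Quispe is treated as owning Hana Quispe's 23% interest in Wildmere Media Ltd.
Chain via Clearview Manufacturing Inc. (R2): 100% × 53% = 53% of Harbor Partners LP.
Chain via Wildmere Media Ltd (R2): 23% × 31% = 7.13% of Harbor Partners LP.
Aggregating (R3): 53% + 7.13% = 60.13%.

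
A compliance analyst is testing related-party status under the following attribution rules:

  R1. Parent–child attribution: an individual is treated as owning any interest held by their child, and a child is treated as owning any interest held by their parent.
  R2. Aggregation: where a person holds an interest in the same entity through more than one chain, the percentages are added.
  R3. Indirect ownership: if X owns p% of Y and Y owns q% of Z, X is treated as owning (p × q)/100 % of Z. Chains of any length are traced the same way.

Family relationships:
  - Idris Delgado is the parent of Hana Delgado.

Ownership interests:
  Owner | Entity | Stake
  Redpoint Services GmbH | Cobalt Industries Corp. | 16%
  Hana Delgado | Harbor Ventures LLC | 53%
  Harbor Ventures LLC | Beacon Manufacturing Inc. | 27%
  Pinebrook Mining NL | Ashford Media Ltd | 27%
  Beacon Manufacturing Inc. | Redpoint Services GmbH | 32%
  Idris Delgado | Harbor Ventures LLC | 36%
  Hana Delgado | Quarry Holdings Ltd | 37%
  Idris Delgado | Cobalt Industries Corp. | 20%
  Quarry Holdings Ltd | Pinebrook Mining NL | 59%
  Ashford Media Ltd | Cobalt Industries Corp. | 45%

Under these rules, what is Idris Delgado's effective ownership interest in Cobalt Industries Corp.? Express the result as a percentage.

23.882681%

By parent–child attribution (R1), Idris Delgado is treated as also owning Hana Delgado's interest in Harbor Ventures LLC, giving 36% + 53% = 89%.
By parent–child attribution (R1), Idris Delgado is treated as owning Hana Delgado's 37% interest in Quarry Holdings Ltd.
Chain via Harbor Ventures LLC → Beacon Manufacturing Inc. → Redpoint Services GmbH (R3): 89% × 27% × 32% × 16% = 1.230336% of Cobalt Industries Corp.
Direct interest in Cobalt Industries Corp: 20%.
Chain via Quarry Holdings Ltd → Pinebrook Mining NL → Ashford Media Ltd (R3): 37% × 59% × 27% × 45% = 2.652345% of Cobalt Industries Corp.
Aggregating (R2): 1.230336% + 20% + 2.652345% = 23.882681%.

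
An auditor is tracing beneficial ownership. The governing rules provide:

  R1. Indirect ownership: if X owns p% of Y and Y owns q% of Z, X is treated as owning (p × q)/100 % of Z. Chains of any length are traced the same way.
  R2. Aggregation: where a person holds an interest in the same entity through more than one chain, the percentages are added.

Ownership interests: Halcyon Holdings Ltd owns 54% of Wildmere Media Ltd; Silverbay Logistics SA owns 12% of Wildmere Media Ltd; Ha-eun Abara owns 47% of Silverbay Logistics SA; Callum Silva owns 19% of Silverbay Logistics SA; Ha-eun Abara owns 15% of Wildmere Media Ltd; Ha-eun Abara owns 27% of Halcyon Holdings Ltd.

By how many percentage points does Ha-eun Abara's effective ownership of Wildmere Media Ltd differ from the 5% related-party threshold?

Chain via Silverbay Logistics SA (R1): 47% × 12% = 5.64% of Wildmere Media Ltd.
Chain via Halcyon Holdings Ltd (R1): 27% × 54% = 14.58% of Wildmere Media Ltd.
Direct interest in Wildmere Media Ltd: 15%.
Aggregating (R2): 5.64% + 14.58% + 15% = 35.22%.
35.22% exceeds the 5% threshold by 30.22 percentage points.

30.22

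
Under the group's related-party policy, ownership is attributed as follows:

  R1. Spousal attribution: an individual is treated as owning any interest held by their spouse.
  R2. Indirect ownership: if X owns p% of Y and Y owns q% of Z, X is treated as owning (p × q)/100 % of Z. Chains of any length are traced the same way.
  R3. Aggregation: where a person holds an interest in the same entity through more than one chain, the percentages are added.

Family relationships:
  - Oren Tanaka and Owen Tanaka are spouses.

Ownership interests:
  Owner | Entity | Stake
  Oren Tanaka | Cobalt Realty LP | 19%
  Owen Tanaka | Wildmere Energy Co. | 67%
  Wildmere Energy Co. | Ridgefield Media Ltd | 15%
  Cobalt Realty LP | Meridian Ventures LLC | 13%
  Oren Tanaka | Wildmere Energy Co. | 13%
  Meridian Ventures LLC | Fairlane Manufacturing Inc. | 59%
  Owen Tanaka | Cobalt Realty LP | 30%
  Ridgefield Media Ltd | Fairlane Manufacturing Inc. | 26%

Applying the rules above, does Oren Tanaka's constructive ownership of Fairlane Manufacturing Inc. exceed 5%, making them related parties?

By spousal attribution (R1), Oren Tanaka is treated as also owning Owen Tanaka's interest in Cobalt Realty LP, giving 19% + 30% = 49%.
By spousal attribution (R1), Oren Tanaka is treated as also owning Owen Tanaka's interest in Wildmere Energy Co, giving 13% + 67% = 80%.
Chain via Cobalt Realty LP → Meridian Ventures LLC (R2): 49% × 13% × 59% = 3.7583% of Fairlane Manufacturing Inc.
Chain via Wildmere Energy Co. → Ridgefield Media Ltd (R2): 80% × 15% × 26% = 3.12% of Fairlane Manufacturing Inc.
Aggregating (R3): 3.7583% + 3.12% = 6.8783%.
6.8783% exceeds the 5% threshold, so Oren is a related party to Fairlane Manufacturing Inc.

Yes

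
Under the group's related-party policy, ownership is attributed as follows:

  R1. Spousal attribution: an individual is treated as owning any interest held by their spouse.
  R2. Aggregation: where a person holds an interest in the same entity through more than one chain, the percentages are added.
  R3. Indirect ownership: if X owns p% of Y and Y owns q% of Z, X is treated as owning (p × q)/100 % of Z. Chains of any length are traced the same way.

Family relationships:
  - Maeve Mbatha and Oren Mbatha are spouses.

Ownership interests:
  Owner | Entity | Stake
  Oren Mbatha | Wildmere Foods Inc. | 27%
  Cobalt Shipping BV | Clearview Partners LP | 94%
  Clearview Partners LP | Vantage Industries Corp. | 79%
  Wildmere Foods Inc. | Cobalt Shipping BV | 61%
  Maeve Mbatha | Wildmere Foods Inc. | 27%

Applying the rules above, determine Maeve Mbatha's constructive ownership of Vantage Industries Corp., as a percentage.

24.461244%

By spousal attribution (R1), Maeve Mbatha is treated as also owning Oren Mbatha's interest in Wildmere Foods Inc, giving 27% + 27% = 54%.
Chain via Wildmere Foods Inc. → Cobalt Shipping BV → Clearview Partners LP (R3): 54% × 61% × 94% × 79% = 24.461244% of Vantage Industries Corp.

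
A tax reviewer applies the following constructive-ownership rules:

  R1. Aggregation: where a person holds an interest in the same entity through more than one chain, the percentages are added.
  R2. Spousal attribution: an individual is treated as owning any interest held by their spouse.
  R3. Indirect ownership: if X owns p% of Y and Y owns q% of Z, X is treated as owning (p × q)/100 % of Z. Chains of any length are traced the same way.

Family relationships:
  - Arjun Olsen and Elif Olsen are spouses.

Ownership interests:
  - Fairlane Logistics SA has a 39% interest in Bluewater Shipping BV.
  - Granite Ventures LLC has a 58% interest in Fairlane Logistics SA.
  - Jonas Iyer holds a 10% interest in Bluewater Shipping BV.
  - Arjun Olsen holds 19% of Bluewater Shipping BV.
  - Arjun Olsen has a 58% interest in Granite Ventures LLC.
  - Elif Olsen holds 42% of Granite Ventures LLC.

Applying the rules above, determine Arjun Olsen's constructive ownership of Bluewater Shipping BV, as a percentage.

By spousal attribution (R2), Arjun Olsen is treated as also owning Elif Olsen's interest in Granite Ventures LLC, giving 58% + 42% = 100%.
Chain via Granite Ventures LLC → Fairlane Logistics SA (R3): 100% × 58% × 39% = 22.62% of Bluewater Shipping BV.
Direct interest in Bluewater Shipping BV: 19%.
Aggregating (R1): 22.62% + 19% = 41.62%.

41.62%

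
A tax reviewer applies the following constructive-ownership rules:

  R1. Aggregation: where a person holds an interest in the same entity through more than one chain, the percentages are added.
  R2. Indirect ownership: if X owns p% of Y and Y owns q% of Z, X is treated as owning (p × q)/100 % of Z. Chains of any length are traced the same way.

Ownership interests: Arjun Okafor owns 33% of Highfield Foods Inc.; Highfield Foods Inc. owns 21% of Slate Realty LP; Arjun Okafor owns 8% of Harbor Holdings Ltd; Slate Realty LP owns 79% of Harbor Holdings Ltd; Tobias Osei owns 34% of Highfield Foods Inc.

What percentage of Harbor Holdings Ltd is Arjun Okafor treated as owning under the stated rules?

Chain via Highfield Foods Inc. → Slate Realty LP (R2): 33% × 21% × 79% = 5.4747% of Harbor Holdings Ltd.
Direct interest in Harbor Holdings Ltd: 8%.
Aggregating (R1): 5.4747% + 8% = 13.4747%.

13.4747%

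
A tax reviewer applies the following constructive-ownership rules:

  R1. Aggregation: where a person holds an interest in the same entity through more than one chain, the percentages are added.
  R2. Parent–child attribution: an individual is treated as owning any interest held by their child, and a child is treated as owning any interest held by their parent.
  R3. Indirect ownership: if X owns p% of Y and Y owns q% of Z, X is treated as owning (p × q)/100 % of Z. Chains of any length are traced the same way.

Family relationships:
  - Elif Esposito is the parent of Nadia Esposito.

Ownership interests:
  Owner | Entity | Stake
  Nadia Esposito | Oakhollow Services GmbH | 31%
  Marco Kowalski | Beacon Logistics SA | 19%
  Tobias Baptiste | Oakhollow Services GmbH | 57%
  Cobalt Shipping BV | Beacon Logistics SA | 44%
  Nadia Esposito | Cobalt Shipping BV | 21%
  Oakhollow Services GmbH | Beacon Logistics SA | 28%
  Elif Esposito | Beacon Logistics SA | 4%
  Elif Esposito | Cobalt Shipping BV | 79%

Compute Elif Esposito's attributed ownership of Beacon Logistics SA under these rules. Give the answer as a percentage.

By parent–child attribution (R2), Elif Esposito is treated as also owning Nadia Esposito's interest in Cobalt Shipping BV, giving 79% + 21% = 100%.
By parent–child attribution (R2), Elif Esposito is treated as owning Nadia Esposito's 31% interest in Oakhollow Services GmbH.
Chain via Cobalt Shipping BV (R3): 100% × 44% = 44% of Beacon Logistics SA.
Direct interest in Beacon Logistics SA: 4%.
Chain via Oakhollow Services GmbH (R3): 31% × 28% = 8.68% of Beacon Logistics SA.
Aggregating (R1): 44% + 4% + 8.68% = 56.68%.

56.68%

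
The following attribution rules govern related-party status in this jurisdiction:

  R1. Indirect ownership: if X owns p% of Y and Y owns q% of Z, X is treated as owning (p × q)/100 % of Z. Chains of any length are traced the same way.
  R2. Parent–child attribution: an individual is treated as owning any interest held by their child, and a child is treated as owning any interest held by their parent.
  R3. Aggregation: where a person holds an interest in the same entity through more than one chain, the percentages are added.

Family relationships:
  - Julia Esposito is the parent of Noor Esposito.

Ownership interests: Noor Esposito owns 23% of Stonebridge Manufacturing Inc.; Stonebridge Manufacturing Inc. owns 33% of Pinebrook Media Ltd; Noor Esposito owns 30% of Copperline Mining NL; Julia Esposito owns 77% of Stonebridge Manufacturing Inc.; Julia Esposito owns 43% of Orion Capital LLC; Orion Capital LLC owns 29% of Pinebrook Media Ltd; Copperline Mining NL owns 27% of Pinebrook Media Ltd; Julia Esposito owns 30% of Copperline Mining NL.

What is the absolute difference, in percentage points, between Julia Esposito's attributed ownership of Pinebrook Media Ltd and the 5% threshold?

By parent–child attribution (R2), Julia Esposito is treated as also owning Noor Esposito's interest in Copperline Mining NL, giving 30% + 30% = 60%.
By parent–child attribution (R2), Julia Esposito is treated as also owning Noor Esposito's interest in Stonebridge Manufacturing Inc, giving 77% + 23% = 100%.
Chain via Copperline Mining NL (R1): 60% × 27% = 16.2% of Pinebrook Media Ltd.
Chain via Stonebridge Manufacturing Inc. (R1): 100% × 33% = 33% of Pinebrook Media Ltd.
Chain via Orion Capital LLC (R1): 43% × 29% = 12.47% of Pinebrook Media Ltd.
Aggregating (R3): 16.2% + 33% + 12.47% = 61.67%.
61.67% exceeds the 5% threshold by 56.67 percentage points.

56.67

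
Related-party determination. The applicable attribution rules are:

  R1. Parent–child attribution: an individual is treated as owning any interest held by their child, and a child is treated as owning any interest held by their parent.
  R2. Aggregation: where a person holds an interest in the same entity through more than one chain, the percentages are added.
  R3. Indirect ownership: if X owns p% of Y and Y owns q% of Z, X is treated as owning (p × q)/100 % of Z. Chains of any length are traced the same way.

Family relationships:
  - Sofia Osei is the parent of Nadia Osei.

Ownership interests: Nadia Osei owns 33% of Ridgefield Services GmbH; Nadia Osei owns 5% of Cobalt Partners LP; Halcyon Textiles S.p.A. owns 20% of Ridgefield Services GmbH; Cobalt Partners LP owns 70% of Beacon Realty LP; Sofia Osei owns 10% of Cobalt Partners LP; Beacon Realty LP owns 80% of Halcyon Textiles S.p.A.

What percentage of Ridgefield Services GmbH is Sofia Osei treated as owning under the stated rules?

By parent–child attribution (R1), Sofia Osei is treated as also owning Nadia Osei's interest in Cobalt Partners LP, giving 10% + 5% = 15%.
By parent–child attribution (R1), Sofia Osei is treated as owning Nadia Osei's 33% interest in Ridgefield Services GmbH.
Chain via Cobalt Partners LP → Beacon Realty LP → Halcyon Textiles S.p.A. (R3): 15% × 70% × 80% × 20% = 1.68% of Ridgefield Services GmbH.
Direct interest in Ridgefield Services GmbH: 33%.
Aggregating (R2): 1.68% + 33% = 34.68%.

34.68%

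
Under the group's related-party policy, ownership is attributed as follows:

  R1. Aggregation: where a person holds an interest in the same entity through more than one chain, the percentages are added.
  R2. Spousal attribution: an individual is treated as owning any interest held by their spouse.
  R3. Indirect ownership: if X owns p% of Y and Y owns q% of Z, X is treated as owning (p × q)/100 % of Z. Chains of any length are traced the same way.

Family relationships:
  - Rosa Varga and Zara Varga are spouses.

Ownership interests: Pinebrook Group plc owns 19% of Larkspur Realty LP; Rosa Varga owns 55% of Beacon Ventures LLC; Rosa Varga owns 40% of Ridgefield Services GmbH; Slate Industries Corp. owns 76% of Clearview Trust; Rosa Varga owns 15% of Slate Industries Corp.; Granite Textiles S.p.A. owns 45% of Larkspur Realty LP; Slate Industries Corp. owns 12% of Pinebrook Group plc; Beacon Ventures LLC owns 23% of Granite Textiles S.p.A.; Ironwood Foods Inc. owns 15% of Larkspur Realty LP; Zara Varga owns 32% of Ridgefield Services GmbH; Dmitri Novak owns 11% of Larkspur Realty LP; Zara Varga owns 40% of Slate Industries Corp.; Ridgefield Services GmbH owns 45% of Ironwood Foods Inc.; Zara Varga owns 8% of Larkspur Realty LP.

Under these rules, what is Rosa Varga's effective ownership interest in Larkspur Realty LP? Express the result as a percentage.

19.8065%

By spousal attribution (R2), Rosa Varga is treated as also owning Zara Varga's interest in Ridgefield Services GmbH, giving 40% + 32% = 72%.
By spousal attribution (R2), Rosa Varga is treated as also owning Zara Varga's interest in Slate Industries Corp, giving 15% + 40% = 55%.
By spousal attribution (R2), Rosa Varga is treated as owning Zara Varga's 8% interest in Larkspur Realty LP.
Chain via Ridgefield Services GmbH → Ironwood Foods Inc. (R3): 72% × 45% × 15% = 4.86% of Larkspur Realty LP.
Chain via Slate Industries Corp. → Pinebrook Group plc (R3): 55% × 12% × 19% = 1.254% of Larkspur Realty LP.
Chain via Beacon Ventures LLC → Granite Textiles S.p.A. (R3): 55% × 23% × 45% = 5.6925% of Larkspur Realty LP.
Direct interest in Larkspur Realty LP: 8%.
Aggregating (R1): 4.86% + 1.254% + 5.6925% + 8% = 19.8065%.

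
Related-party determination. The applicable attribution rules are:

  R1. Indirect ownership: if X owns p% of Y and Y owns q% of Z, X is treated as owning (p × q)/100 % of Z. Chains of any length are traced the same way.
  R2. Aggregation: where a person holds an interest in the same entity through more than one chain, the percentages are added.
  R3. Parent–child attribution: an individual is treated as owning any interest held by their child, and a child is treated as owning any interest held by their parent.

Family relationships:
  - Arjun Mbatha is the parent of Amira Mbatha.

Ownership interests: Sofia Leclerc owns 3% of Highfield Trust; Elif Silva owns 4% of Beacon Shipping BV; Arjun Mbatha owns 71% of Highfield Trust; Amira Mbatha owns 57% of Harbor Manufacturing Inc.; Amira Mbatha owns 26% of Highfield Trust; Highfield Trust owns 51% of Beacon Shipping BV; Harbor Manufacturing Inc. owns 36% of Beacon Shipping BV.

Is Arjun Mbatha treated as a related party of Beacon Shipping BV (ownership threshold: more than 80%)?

By parent–child attribution (R3), Arjun Mbatha is treated as also owning Amira Mbatha's interest in Highfield Trust, giving 71% + 26% = 97%.
By parent–child attribution (R3), Arjun Mbatha is treated as owning Amira Mbatha's 57% interest in Harbor Manufacturing Inc.
Chain via Highfield Trust (R1): 97% × 51% = 49.47% of Beacon Shipping BV.
Chain via Harbor Manufacturing Inc. (R1): 57% × 36% = 20.52% of Beacon Shipping BV.
Aggregating (R2): 49.47% + 20.52% = 69.99%.
69.99% does not exceed the 80% threshold, so Arjun is not a related party to Beacon Shipping BV.

No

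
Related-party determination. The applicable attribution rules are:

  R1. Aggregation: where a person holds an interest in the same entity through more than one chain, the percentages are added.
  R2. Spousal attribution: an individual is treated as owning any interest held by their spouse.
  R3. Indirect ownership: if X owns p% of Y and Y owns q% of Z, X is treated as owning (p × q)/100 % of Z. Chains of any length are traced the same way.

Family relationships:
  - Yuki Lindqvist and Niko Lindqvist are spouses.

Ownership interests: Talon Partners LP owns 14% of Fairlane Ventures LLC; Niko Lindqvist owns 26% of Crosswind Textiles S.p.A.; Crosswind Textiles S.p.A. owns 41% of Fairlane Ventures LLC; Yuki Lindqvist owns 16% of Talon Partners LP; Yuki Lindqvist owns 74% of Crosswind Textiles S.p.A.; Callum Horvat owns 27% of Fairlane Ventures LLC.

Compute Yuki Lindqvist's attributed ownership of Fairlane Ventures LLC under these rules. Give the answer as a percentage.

43.24%

By spousal attribution (R2), Yuki Lindqvist is treated as also owning Niko Lindqvist's interest in Crosswind Textiles S.p.A, giving 74% + 26% = 100%.
Chain via Crosswind Textiles S.p.A. (R3): 100% × 41% = 41% of Fairlane Ventures LLC.
Chain via Talon Partners LP (R3): 16% × 14% = 2.24% of Fairlane Ventures LLC.
Aggregating (R1): 41% + 2.24% = 43.24%.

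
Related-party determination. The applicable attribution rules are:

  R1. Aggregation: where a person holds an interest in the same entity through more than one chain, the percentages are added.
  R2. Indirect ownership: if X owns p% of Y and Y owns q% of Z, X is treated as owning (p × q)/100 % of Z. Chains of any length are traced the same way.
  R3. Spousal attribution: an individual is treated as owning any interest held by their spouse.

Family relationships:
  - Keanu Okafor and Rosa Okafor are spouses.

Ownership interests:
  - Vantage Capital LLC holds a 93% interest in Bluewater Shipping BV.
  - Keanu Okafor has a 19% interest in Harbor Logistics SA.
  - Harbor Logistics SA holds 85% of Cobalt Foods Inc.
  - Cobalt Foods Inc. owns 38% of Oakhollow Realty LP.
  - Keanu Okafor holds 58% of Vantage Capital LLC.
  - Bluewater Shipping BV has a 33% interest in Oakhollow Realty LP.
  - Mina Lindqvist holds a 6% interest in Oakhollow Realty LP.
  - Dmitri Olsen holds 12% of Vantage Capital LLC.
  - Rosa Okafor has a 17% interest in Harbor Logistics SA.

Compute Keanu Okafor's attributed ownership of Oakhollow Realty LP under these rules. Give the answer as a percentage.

29.4282%

By spousal attribution (R3), Keanu Okafor is treated as also owning Rosa Okafor's interest in Harbor Logistics SA, giving 19% + 17% = 36%.
Chain via Harbor Logistics SA → Cobalt Foods Inc. (R2): 36% × 85% × 38% = 11.628% of Oakhollow Realty LP.
Chain via Vantage Capital LLC → Bluewater Shipping BV (R2): 58% × 93% × 33% = 17.8002% of Oakhollow Realty LP.
Aggregating (R1): 11.628% + 17.8002% = 29.4282%.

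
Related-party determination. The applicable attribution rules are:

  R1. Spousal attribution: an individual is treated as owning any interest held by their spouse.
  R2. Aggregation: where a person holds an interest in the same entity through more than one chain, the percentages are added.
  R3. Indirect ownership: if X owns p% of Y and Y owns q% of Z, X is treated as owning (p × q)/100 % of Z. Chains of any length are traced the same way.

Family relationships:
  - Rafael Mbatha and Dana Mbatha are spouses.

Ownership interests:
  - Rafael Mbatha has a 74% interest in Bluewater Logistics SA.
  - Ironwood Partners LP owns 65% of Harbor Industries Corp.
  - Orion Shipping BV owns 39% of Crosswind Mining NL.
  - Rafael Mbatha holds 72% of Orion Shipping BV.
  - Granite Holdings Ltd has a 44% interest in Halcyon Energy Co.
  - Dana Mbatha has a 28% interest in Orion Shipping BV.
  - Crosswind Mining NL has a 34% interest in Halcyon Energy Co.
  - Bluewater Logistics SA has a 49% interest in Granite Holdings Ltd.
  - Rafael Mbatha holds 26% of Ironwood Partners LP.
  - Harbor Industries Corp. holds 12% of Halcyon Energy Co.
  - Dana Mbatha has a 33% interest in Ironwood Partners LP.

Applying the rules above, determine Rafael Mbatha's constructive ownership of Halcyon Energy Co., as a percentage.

By spousal attribution (R1), Rafael Mbatha is treated as also owning Dana Mbatha's interest in Orion Shipping BV, giving 72% + 28% = 100%.
By spousal attribution (R1), Rafael Mbatha is treated as also owning Dana Mbatha's interest in Ironwood Partners LP, giving 26% + 33% = 59%.
Chain via Orion Shipping BV → Crosswind Mining NL (R3): 100% × 39% × 34% = 13.26% of Halcyon Energy Co.
Chain via Bluewater Logistics SA → Granite Holdings Ltd (R3): 74% × 49% × 44% = 15.9544% of Halcyon Energy Co.
Chain via Ironwood Partners LP → Harbor Industries Corp. (R3): 59% × 65% × 12% = 4.602% of Halcyon Energy Co.
Aggregating (R2): 13.26% + 15.9544% + 4.602% = 33.8164%.

33.8164%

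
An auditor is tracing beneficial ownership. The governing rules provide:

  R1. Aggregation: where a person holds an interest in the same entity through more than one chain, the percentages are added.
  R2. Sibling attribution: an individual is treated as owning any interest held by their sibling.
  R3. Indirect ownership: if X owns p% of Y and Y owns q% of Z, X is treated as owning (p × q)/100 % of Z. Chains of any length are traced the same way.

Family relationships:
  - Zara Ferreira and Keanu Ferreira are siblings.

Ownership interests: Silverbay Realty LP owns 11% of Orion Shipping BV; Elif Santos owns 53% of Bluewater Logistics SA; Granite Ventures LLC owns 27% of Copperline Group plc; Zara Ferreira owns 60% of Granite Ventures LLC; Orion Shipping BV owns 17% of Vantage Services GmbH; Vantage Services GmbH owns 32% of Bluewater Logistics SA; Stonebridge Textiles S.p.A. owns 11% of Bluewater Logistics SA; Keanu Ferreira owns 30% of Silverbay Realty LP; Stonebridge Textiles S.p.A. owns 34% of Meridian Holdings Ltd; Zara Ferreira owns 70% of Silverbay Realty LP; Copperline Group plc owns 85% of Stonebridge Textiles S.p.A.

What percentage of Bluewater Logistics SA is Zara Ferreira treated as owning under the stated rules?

2.1131%

By sibling attribution (R2), Zara Ferreira is treated as also owning Keanu Ferreira's interest in Silverbay Realty LP, giving 70% + 30% = 100%.
Chain via Granite Ventures LLC → Copperline Group plc → Stonebridge Textiles S.p.A. (R3): 60% × 27% × 85% × 11% = 1.5147% of Bluewater Logistics SA.
Chain via Silverbay Realty LP → Orion Shipping BV → Vantage Services GmbH (R3): 100% × 11% × 17% × 32% = 0.5984% of Bluewater Logistics SA.
Aggregating (R1): 1.5147% + 0.5984% = 2.1131%.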